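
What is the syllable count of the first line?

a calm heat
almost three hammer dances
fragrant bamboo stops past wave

The first line: "a calm heat": 1+1+1 = 3

3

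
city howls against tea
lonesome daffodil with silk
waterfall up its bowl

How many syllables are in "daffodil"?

3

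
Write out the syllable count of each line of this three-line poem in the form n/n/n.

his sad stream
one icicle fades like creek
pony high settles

Line 1: his (1), sad (1), stream (1) → 3
Line 2: one (1), icicle (3), fades (1), like (1), creek (1) → 7
Line 3: pony (2), high (1), settles (2) → 5

3/7/5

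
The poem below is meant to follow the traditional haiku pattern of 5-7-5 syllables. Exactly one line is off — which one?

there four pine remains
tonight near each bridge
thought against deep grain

Line 2

Line 1: "there four pine remains": 1+1+1+2 = 5 ✓
Line 2: "tonight near each bridge": 2+1+1+1 = 5 (expected 7)
Line 3: "thought against deep grain": 1+2+1+1 = 5 ✓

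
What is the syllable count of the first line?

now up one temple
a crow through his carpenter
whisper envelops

The first line: "now up one temple": 1+1+1+2 = 5

5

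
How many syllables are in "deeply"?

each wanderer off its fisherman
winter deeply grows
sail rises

2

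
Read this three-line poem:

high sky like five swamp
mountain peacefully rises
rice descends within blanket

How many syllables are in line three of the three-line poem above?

Line three: rice(1) + descends(2) + within(2) + blanket(2) = 7

7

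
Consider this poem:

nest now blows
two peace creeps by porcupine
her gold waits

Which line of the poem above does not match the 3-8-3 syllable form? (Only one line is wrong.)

Line 1: nest (1), now (1), blows (1) → 3 ✓
Line 2: two (1), peace (1), creeps (1), by (1), porcupine (3) → 7 (expected 8)
Line 3: her (1), gold (1), waits (1) → 3 ✓

Line 2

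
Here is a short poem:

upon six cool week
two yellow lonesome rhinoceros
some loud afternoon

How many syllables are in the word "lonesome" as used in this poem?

2

"lonesome" has 2 syllables.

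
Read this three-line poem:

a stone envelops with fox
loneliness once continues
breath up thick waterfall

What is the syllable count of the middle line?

The middle line: loneliness(3) + once(1) + continues(3) = 7

7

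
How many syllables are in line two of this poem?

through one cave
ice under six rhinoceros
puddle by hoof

Line two: ice(1) + under(2) + six(1) + rhinoceros(4) = 8

8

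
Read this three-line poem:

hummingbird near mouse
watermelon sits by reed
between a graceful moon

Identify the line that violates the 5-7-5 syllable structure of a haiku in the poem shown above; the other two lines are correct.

Line 3

Line 1: hummingbird (3), near (1), mouse (1) → 5 ✓
Line 2: watermelon (4), sits (1), by (1), reed (1) → 7 ✓
Line 3: between (2), a (1), graceful (2), moon (1) → 6 (expected 5)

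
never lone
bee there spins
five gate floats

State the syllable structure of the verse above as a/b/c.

3/3/3

Line 1: never(2) + lone(1) = 3
Line 2: bee(1) + there(1) + spins(1) = 3
Line 3: five(1) + gate(1) + floats(1) = 3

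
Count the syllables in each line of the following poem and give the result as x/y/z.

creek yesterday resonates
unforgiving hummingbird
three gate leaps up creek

7/7/5

Line 1: creek (1), yesterday (3), resonates (3) → 7
Line 2: unforgiving (4), hummingbird (3) → 7
Line 3: three (1), gate (1), leaps (1), up (1), creek (1) → 5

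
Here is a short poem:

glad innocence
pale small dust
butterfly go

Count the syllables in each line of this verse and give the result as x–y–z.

4–3–4

Line 1: "glad innocence": 1+3 = 4
Line 2: "pale small dust": 1+1+1 = 3
Line 3: "butterfly go": 3+1 = 4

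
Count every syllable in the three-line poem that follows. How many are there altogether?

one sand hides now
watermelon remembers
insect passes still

16

Line 1: one (1), sand (1), hides (1), now (1) → 4
Line 2: watermelon (4), remembers (3) → 7
Line 3: insect (2), passes (2), still (1) → 5
Total: 4 + 7 + 5 = 16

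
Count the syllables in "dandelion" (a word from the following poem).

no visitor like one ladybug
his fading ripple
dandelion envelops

"dandelion" has 4 syllables.

4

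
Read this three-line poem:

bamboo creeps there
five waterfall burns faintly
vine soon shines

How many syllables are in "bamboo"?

2

"bamboo" has 2 syllables.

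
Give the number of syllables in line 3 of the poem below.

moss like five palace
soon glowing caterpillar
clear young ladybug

5

Line 3: clear(1) + young(1) + ladybug(3) = 5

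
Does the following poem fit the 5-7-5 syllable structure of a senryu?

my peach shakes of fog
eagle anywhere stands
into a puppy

Line 1: my(1) + peach(1) + shakes(1) + of(1) + fog(1) = 5 ✓
Line 2: eagle(2) + anywhere(3) + stands(1) = 6 (expected 7)
Line 3: into(2) + a(1) + puppy(2) = 5 ✓

No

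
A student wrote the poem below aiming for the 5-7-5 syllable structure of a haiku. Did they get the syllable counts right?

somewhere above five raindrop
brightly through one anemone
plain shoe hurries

No

Line 1: somewhere(2) + above(2) + five(1) + raindrop(2) = 7 (expected 5)
Line 2: brightly(2) + through(1) + one(1) + anemone(4) = 8 (expected 7)
Line 3: plain(1) + shoe(1) + hurries(2) = 4 (expected 5)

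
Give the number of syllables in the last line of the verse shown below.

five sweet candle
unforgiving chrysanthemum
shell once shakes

3

The last line: shell (1), once (1), shakes (1) → 3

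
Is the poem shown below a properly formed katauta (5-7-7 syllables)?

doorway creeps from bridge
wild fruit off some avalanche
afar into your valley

Line 1: doorway(2) + creeps(1) + from(1) + bridge(1) = 5 ✓
Line 2: wild(1) + fruit(1) + off(1) + some(1) + avalanche(3) = 7 ✓
Line 3: afar(2) + into(2) + your(1) + valley(2) = 7 ✓

Yes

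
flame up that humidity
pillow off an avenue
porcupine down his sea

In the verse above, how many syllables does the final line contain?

6

The final line: "porcupine down his sea": 3+1+1+1 = 6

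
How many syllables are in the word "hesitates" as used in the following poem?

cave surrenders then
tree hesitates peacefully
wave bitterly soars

"hesitates" has 3 syllables.

3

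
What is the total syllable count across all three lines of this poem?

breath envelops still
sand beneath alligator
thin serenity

Line 1: breath(1) + envelops(3) + still(1) = 5
Line 2: sand(1) + beneath(2) + alligator(4) = 7
Line 3: thin(1) + serenity(4) = 5
Total: 5 + 7 + 5 = 17

17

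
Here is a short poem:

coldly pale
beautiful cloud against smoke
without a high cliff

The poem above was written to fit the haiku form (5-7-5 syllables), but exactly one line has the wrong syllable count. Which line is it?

Line 1: coldly(2) + pale(1) = 3 (expected 5)
Line 2: beautiful(3) + cloud(1) + against(2) + smoke(1) = 7 ✓
Line 3: without(2) + a(1) + high(1) + cliff(1) = 5 ✓

The first line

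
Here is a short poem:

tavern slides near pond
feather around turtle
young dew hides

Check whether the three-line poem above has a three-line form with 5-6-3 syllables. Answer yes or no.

Line 1: "tavern slides near pond": 2+1+1+1 = 5 ✓
Line 2: "feather around turtle": 2+2+2 = 6 ✓
Line 3: "young dew hides": 1+1+1 = 3 ✓

Yes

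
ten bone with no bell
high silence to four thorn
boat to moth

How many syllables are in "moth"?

1

"moth" has 1 syllable.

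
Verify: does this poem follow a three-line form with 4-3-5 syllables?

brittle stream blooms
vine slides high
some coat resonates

Line 1: "brittle stream blooms": 2+1+1 = 4 ✓
Line 2: "vine slides high": 1+1+1 = 3 ✓
Line 3: "some coat resonates": 1+1+3 = 5 ✓

Yes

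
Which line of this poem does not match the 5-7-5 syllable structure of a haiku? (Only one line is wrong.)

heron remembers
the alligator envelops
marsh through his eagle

The second line

Line 1: "heron remembers": 2+3 = 5 ✓
Line 2: "the alligator envelops": 1+4+3 = 8 (expected 7)
Line 3: "marsh through his eagle": 1+1+1+2 = 5 ✓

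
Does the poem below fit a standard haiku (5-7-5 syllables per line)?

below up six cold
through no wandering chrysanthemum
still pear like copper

Line 1: "below up six cold": 2+1+1+1 = 5 ✓
Line 2: "through no wandering chrysanthemum": 1+1+3+4 = 9 (expected 7)
Line 3: "still pear like copper": 1+1+1+2 = 5 ✓

No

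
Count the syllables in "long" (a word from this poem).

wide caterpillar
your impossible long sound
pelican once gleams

1

"long" has 1 syllable.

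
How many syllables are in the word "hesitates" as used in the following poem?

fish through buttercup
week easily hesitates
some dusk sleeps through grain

"hesitates" has 3 syllables.

3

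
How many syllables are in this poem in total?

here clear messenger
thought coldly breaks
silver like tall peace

14

Line 1: here (1), clear (1), messenger (3) → 5
Line 2: thought (1), coldly (2), breaks (1) → 4
Line 3: silver (2), like (1), tall (1), peace (1) → 5
Total: 5 + 4 + 5 = 14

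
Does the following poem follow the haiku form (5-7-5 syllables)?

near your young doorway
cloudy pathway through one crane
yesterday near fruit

Yes

Line 1: near(1) + your(1) + young(1) + doorway(2) = 5 ✓
Line 2: cloudy(2) + pathway(2) + through(1) + one(1) + crane(1) = 7 ✓
Line 3: yesterday(3) + near(1) + fruit(1) = 5 ✓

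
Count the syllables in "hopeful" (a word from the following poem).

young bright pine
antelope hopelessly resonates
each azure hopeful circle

2

"hopeful" has 2 syllables.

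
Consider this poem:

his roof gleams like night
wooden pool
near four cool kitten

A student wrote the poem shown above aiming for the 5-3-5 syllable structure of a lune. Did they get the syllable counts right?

Yes

Line 1: his(1) + roof(1) + gleams(1) + like(1) + night(1) = 5 ✓
Line 2: wooden(2) + pool(1) = 3 ✓
Line 3: near(1) + four(1) + cool(1) + kitten(2) = 5 ✓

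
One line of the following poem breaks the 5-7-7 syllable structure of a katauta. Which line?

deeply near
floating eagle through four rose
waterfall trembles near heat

Line 1: deeply(2) + near(1) = 3 (expected 5)
Line 2: floating(2) + eagle(2) + through(1) + four(1) + rose(1) = 7 ✓
Line 3: waterfall(3) + trembles(2) + near(1) + heat(1) = 7 ✓

Line 1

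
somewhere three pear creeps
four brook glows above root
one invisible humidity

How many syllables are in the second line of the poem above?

6

The second line: four(1) + brook(1) + glows(1) + above(2) + root(1) = 6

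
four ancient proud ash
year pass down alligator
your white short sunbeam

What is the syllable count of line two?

Line two: year(1) + pass(1) + down(1) + alligator(4) = 7

7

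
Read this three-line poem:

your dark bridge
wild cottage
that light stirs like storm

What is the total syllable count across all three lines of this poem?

11

Line 1: your (1), dark (1), bridge (1) → 3
Line 2: wild (1), cottage (2) → 3
Line 3: that (1), light (1), stirs (1), like (1), storm (1) → 5
Total: 3 + 3 + 5 = 11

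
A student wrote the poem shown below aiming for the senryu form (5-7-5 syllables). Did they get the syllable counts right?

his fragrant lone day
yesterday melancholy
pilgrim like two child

Yes

Line 1: "his fragrant lone day": 1+2+1+1 = 5 ✓
Line 2: "yesterday melancholy": 3+4 = 7 ✓
Line 3: "pilgrim like two child": 2+1+1+1 = 5 ✓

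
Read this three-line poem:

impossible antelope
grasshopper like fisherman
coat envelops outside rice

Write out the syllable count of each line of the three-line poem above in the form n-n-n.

7-7-7

Line 1: impossible(4) + antelope(3) = 7
Line 2: grasshopper(3) + like(1) + fisherman(3) = 7
Line 3: coat(1) + envelops(3) + outside(2) + rice(1) = 7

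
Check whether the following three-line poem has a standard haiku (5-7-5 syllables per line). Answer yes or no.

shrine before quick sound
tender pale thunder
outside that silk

No

Line 1: shrine(1) + before(2) + quick(1) + sound(1) = 5 ✓
Line 2: tender(2) + pale(1) + thunder(2) = 5 (expected 7)
Line 3: outside(2) + that(1) + silk(1) = 4 (expected 5)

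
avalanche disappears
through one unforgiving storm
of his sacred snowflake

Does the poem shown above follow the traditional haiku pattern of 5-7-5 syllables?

Line 1: avalanche(3) + disappears(3) = 6 (expected 5)
Line 2: through(1) + one(1) + unforgiving(4) + storm(1) = 7 ✓
Line 3: of(1) + his(1) + sacred(2) + snowflake(2) = 6 (expected 5)

No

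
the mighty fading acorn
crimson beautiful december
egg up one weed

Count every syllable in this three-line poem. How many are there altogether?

Line 1: the (1), mighty (2), fading (2), acorn (2) → 7
Line 2: crimson (2), beautiful (3), december (3) → 8
Line 3: egg (1), up (1), one (1), weed (1) → 4
Total: 7 + 8 + 4 = 19

19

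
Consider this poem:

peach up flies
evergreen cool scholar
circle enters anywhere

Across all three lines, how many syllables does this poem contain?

Line 1: peach (1), up (1), flies (1) → 3
Line 2: evergreen (3), cool (1), scholar (2) → 6
Line 3: circle (2), enters (2), anywhere (3) → 7
Total: 3 + 6 + 7 = 16

16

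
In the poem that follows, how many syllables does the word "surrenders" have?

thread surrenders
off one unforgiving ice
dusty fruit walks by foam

3

"surrenders" has 3 syllables.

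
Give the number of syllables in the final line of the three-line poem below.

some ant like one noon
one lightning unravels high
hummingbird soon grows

5

The final line: hummingbird(3) + soon(1) + grows(1) = 5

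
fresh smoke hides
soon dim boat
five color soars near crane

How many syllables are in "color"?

2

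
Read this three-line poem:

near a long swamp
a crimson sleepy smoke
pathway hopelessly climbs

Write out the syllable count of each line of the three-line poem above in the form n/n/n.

Line 1: near(1) + a(1) + long(1) + swamp(1) = 4
Line 2: a(1) + crimson(2) + sleepy(2) + smoke(1) = 6
Line 3: pathway(2) + hopelessly(3) + climbs(1) = 6

4/6/6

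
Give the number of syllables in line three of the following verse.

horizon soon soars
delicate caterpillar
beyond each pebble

5

Line three: "beyond each pebble": 2+1+2 = 5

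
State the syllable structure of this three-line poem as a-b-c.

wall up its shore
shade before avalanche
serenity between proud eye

Line 1: wall (1), up (1), its (1), shore (1) → 4
Line 2: shade (1), before (2), avalanche (3) → 6
Line 3: serenity (4), between (2), proud (1), eye (1) → 8

4-6-8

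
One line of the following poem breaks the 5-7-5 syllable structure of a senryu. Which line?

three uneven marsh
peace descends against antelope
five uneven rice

Line 1: "three uneven marsh": 1+3+1 = 5 ✓
Line 2: "peace descends against antelope": 1+2+2+3 = 8 (expected 7)
Line 3: "five uneven rice": 1+3+1 = 5 ✓

The second line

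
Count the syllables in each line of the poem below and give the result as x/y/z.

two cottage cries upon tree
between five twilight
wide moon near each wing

Line 1: two (1), cottage (2), cries (1), upon (2), tree (1) → 7
Line 2: between (2), five (1), twilight (2) → 5
Line 3: wide (1), moon (1), near (1), each (1), wing (1) → 5

7/5/5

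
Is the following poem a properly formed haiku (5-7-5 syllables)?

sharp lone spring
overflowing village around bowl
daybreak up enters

No

Line 1: sharp (1), lone (1), spring (1) → 3 (expected 5)
Line 2: overflowing (4), village (2), around (2), bowl (1) → 9 (expected 7)
Line 3: daybreak (2), up (1), enters (2) → 5 ✓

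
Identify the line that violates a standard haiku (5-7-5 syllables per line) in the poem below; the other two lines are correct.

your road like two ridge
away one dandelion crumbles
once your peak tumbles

Line 1: "your road like two ridge": 1+1+1+1+1 = 5 ✓
Line 2: "away one dandelion crumbles": 2+1+4+2 = 9 (expected 7)
Line 3: "once your peak tumbles": 1+1+1+2 = 5 ✓

Line 2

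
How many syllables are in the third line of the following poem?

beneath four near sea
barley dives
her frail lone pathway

The third line: her (1), frail (1), lone (1), pathway (2) → 5

5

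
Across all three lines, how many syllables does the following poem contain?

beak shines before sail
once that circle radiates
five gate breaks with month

17

Line 1: beak (1), shines (1), before (2), sail (1) → 5
Line 2: once (1), that (1), circle (2), radiates (3) → 7
Line 3: five (1), gate (1), breaks (1), with (1), month (1) → 5
Total: 5 + 7 + 5 = 17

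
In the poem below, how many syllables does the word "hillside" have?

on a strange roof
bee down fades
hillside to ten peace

2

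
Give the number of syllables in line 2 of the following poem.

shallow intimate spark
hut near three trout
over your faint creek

4

Line 2: "hut near three trout": 1+1+1+1 = 4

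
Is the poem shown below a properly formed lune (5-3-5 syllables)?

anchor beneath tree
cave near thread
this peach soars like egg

Line 1: anchor (2), beneath (2), tree (1) → 5 ✓
Line 2: cave (1), near (1), thread (1) → 3 ✓
Line 3: this (1), peach (1), soars (1), like (1), egg (1) → 5 ✓

Yes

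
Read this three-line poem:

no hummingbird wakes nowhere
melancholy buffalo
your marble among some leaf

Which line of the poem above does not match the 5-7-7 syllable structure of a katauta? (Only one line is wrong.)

Line 1: "no hummingbird wakes nowhere": 1+3+1+2 = 7 (expected 5)
Line 2: "melancholy buffalo": 4+3 = 7 ✓
Line 3: "your marble among some leaf": 1+2+2+1+1 = 7 ✓

Line 1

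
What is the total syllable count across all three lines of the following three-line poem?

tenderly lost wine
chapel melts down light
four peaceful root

Line 1: "tenderly lost wine": 3+1+1 = 5
Line 2: "chapel melts down light": 2+1+1+1 = 5
Line 3: "four peaceful root": 1+2+1 = 4
Total: 5 + 5 + 4 = 14

14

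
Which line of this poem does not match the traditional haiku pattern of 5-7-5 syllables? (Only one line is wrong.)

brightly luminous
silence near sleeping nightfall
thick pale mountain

Line 1: brightly (2), luminous (3) → 5 ✓
Line 2: silence (2), near (1), sleeping (2), nightfall (2) → 7 ✓
Line 3: thick (1), pale (1), mountain (2) → 4 (expected 5)

The third line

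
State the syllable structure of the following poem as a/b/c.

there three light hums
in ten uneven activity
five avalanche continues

4/9/7

Line 1: there (1), three (1), light (1), hums (1) → 4
Line 2: in (1), ten (1), uneven (3), activity (4) → 9
Line 3: five (1), avalanche (3), continues (3) → 7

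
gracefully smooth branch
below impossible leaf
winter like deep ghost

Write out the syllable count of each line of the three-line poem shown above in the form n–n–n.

Line 1: "gracefully smooth branch": 3+1+1 = 5
Line 2: "below impossible leaf": 2+4+1 = 7
Line 3: "winter like deep ghost": 2+1+1+1 = 5

5–7–5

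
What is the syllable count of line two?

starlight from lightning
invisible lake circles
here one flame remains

7

Line two: invisible (4), lake (1), circles (2) → 7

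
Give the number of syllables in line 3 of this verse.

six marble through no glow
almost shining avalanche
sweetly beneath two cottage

Line 3: sweetly (2), beneath (2), two (1), cottage (2) → 7

7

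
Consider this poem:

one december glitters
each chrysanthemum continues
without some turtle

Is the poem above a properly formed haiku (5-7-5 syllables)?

No

Line 1: "one december glitters": 1+3+2 = 6 (expected 5)
Line 2: "each chrysanthemum continues": 1+4+3 = 8 (expected 7)
Line 3: "without some turtle": 2+1+2 = 5 ✓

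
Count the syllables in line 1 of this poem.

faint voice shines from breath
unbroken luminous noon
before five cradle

5

Line 1: faint (1), voice (1), shines (1), from (1), breath (1) → 5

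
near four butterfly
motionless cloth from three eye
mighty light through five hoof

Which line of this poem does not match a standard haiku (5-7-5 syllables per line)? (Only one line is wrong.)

Line 1: "near four butterfly": 1+1+3 = 5 ✓
Line 2: "motionless cloth from three eye": 3+1+1+1+1 = 7 ✓
Line 3: "mighty light through five hoof": 2+1+1+1+1 = 6 (expected 5)

Line 3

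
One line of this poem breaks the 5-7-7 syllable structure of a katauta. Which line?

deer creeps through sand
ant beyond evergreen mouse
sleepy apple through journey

Line 1: deer (1), creeps (1), through (1), sand (1) → 4 (expected 5)
Line 2: ant (1), beyond (2), evergreen (3), mouse (1) → 7 ✓
Line 3: sleepy (2), apple (2), through (1), journey (2) → 7 ✓

Line 1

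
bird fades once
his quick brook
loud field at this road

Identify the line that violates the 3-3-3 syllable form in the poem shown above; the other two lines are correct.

Line 1: bird (1), fades (1), once (1) → 3 ✓
Line 2: his (1), quick (1), brook (1) → 3 ✓
Line 3: loud (1), field (1), at (1), this (1), road (1) → 5 (expected 3)

Line 3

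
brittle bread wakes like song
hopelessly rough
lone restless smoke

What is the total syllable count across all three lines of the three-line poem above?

Line 1: "brittle bread wakes like song": 2+1+1+1+1 = 6
Line 2: "hopelessly rough": 3+1 = 4
Line 3: "lone restless smoke": 1+2+1 = 4
Total: 6 + 4 + 4 = 14

14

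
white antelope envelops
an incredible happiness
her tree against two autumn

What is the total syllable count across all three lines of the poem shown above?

Line 1: "white antelope envelops": 1+3+3 = 7
Line 2: "an incredible happiness": 1+4+3 = 8
Line 3: "her tree against two autumn": 1+1+2+1+2 = 7
Total: 7 + 8 + 7 = 22

22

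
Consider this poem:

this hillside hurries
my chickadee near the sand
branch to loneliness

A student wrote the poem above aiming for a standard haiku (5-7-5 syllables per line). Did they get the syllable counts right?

Yes

Line 1: this (1), hillside (2), hurries (2) → 5 ✓
Line 2: my (1), chickadee (3), near (1), the (1), sand (1) → 7 ✓
Line 3: branch (1), to (1), loneliness (3) → 5 ✓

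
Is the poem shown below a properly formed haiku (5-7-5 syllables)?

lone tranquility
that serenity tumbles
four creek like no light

Yes

Line 1: lone(1) + tranquility(4) = 5 ✓
Line 2: that(1) + serenity(4) + tumbles(2) = 7 ✓
Line 3: four(1) + creek(1) + like(1) + no(1) + light(1) = 5 ✓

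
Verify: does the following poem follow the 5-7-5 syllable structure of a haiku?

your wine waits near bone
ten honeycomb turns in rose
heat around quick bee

Line 1: "your wine waits near bone": 1+1+1+1+1 = 5 ✓
Line 2: "ten honeycomb turns in rose": 1+3+1+1+1 = 7 ✓
Line 3: "heat around quick bee": 1+2+1+1 = 5 ✓

Yes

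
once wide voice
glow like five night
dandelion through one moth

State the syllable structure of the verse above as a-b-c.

3-4-7

Line 1: once(1) + wide(1) + voice(1) = 3
Line 2: glow(1) + like(1) + five(1) + night(1) = 4
Line 3: dandelion(4) + through(1) + one(1) + moth(1) = 7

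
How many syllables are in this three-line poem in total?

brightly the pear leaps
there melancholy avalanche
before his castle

Line 1: brightly(2) + the(1) + pear(1) + leaps(1) = 5
Line 2: there(1) + melancholy(4) + avalanche(3) = 8
Line 3: before(2) + his(1) + castle(2) = 5
Total: 5 + 8 + 5 = 18

18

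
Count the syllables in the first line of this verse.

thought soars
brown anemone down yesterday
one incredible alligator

2

The first line: "thought soars": 1+1 = 2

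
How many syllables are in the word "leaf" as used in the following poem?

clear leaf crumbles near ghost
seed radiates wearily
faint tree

1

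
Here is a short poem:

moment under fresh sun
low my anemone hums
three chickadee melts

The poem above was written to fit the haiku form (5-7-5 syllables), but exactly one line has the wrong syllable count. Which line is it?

The first line

Line 1: "moment under fresh sun": 2+2+1+1 = 6 (expected 5)
Line 2: "low my anemone hums": 1+1+4+1 = 7 ✓
Line 3: "three chickadee melts": 1+3+1 = 5 ✓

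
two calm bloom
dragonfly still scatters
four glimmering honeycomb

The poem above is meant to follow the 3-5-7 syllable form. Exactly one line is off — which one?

Line 1: "two calm bloom": 1+1+1 = 3 ✓
Line 2: "dragonfly still scatters": 3+1+2 = 6 (expected 5)
Line 3: "four glimmering honeycomb": 1+3+3 = 7 ✓

The second line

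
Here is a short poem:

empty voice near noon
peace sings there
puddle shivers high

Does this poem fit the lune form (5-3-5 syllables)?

Line 1: empty (2), voice (1), near (1), noon (1) → 5 ✓
Line 2: peace (1), sings (1), there (1) → 3 ✓
Line 3: puddle (2), shivers (2), high (1) → 5 ✓

Yes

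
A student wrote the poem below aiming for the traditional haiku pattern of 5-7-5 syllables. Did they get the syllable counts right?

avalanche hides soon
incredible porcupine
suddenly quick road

Line 1: "avalanche hides soon": 3+1+1 = 5 ✓
Line 2: "incredible porcupine": 4+3 = 7 ✓
Line 3: "suddenly quick road": 3+1+1 = 5 ✓

Yes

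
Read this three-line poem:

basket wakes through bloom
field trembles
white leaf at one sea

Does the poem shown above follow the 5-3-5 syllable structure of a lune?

Line 1: basket (2), wakes (1), through (1), bloom (1) → 5 ✓
Line 2: field (1), trembles (2) → 3 ✓
Line 3: white (1), leaf (1), at (1), one (1), sea (1) → 5 ✓

Yes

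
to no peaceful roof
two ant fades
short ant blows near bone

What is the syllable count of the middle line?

The middle line: "two ant fades": 1+1+1 = 3

3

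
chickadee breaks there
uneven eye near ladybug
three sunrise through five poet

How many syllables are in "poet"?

2

"poet" has 2 syllables.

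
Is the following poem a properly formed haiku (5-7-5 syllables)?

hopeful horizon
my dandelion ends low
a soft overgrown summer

No

Line 1: hopeful (2), horizon (3) → 5 ✓
Line 2: my (1), dandelion (4), ends (1), low (1) → 7 ✓
Line 3: a (1), soft (1), overgrown (3), summer (2) → 7 (expected 5)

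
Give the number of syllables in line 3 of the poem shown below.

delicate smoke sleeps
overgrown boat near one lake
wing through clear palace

5

Line 3: wing(1) + through(1) + clear(1) + palace(2) = 5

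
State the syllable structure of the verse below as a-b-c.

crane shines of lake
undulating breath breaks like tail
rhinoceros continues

Line 1: "crane shines of lake": 1+1+1+1 = 4
Line 2: "undulating breath breaks like tail": 4+1+1+1+1 = 8
Line 3: "rhinoceros continues": 4+3 = 7

4-8-7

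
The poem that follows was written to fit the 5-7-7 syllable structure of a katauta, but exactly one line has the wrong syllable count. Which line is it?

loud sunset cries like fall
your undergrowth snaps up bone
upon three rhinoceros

Line 1: "loud sunset cries like fall": 1+2+1+1+1 = 6 (expected 5)
Line 2: "your undergrowth snaps up bone": 1+3+1+1+1 = 7 ✓
Line 3: "upon three rhinoceros": 2+1+4 = 7 ✓

The first line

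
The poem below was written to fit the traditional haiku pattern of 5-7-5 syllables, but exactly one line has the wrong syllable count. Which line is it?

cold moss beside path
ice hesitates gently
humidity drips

Line 1: "cold moss beside path": 1+1+2+1 = 5 ✓
Line 2: "ice hesitates gently": 1+3+2 = 6 (expected 7)
Line 3: "humidity drips": 4+1 = 5 ✓

Line 2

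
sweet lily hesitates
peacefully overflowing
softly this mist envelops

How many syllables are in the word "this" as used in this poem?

1

"this" has 1 syllable.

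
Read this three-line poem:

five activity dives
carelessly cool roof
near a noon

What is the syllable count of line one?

Line one: five(1) + activity(4) + dives(1) = 6

6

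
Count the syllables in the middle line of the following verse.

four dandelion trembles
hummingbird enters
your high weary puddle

5

The middle line: hummingbird (3), enters (2) → 5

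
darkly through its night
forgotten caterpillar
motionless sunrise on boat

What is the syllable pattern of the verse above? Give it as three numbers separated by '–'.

5–7–7

Line 1: darkly(2) + through(1) + its(1) + night(1) = 5
Line 2: forgotten(3) + caterpillar(4) = 7
Line 3: motionless(3) + sunrise(2) + on(1) + boat(1) = 7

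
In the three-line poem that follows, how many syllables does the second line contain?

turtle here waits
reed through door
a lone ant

The second line: "reed through door": 1+1+1 = 3

3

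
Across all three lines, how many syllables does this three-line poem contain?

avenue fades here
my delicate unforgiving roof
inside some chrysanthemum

21

Line 1: "avenue fades here": 3+1+1 = 5
Line 2: "my delicate unforgiving roof": 1+3+4+1 = 9
Line 3: "inside some chrysanthemum": 2+1+4 = 7
Total: 5 + 9 + 7 = 21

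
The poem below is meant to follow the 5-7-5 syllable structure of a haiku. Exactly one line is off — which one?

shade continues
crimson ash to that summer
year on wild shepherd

The first line

Line 1: shade (1), continues (3) → 4 (expected 5)
Line 2: crimson (2), ash (1), to (1), that (1), summer (2) → 7 ✓
Line 3: year (1), on (1), wild (1), shepherd (2) → 5 ✓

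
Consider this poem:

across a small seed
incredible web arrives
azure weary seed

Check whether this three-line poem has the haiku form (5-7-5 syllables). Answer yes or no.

Yes

Line 1: "across a small seed": 2+1+1+1 = 5 ✓
Line 2: "incredible web arrives": 4+1+2 = 7 ✓
Line 3: "azure weary seed": 2+2+1 = 5 ✓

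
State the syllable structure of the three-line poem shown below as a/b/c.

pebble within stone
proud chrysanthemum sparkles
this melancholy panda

5/7/7

Line 1: pebble (2), within (2), stone (1) → 5
Line 2: proud (1), chrysanthemum (4), sparkles (2) → 7
Line 3: this (1), melancholy (4), panda (2) → 7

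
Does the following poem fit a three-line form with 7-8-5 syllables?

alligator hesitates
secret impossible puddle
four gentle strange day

Line 1: alligator(4) + hesitates(3) = 7 ✓
Line 2: secret(2) + impossible(4) + puddle(2) = 8 ✓
Line 3: four(1) + gentle(2) + strange(1) + day(1) = 5 ✓

Yes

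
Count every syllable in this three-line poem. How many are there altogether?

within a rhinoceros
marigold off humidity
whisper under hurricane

Line 1: within (2), a (1), rhinoceros (4) → 7
Line 2: marigold (3), off (1), humidity (4) → 8
Line 3: whisper (2), under (2), hurricane (3) → 7
Total: 7 + 8 + 7 = 22

22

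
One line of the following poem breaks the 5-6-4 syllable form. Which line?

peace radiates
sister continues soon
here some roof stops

Line 1: "peace radiates": 1+3 = 4 (expected 5)
Line 2: "sister continues soon": 2+3+1 = 6 ✓
Line 3: "here some roof stops": 1+1+1+1 = 4 ✓

The first line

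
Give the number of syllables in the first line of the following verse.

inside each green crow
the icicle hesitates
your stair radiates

5

The first line: "inside each green crow": 2+1+1+1 = 5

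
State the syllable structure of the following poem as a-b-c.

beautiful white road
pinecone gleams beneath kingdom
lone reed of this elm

Line 1: beautiful(3) + white(1) + road(1) = 5
Line 2: pinecone(2) + gleams(1) + beneath(2) + kingdom(2) = 7
Line 3: lone(1) + reed(1) + of(1) + this(1) + elm(1) = 5

5-7-5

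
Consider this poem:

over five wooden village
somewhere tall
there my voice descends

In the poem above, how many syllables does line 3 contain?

Line 3: "there my voice descends": 1+1+1+2 = 5

5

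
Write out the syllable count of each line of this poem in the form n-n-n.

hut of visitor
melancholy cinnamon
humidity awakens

5-7-7

Line 1: "hut of visitor": 1+1+3 = 5
Line 2: "melancholy cinnamon": 4+3 = 7
Line 3: "humidity awakens": 4+3 = 7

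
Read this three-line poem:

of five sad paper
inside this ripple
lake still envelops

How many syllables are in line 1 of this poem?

5

Line 1: of (1), five (1), sad (1), paper (2) → 5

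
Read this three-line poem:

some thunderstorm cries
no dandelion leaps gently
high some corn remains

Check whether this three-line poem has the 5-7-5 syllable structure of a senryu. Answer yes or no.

No

Line 1: "some thunderstorm cries": 1+3+1 = 5 ✓
Line 2: "no dandelion leaps gently": 1+4+1+2 = 8 (expected 7)
Line 3: "high some corn remains": 1+1+1+2 = 5 ✓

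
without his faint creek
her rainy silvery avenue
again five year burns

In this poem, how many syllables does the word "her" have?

"her" has 1 syllable.

1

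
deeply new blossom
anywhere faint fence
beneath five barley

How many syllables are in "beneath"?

2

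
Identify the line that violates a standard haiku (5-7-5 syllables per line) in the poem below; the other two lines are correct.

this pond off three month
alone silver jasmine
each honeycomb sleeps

Line 2

Line 1: "this pond off three month": 1+1+1+1+1 = 5 ✓
Line 2: "alone silver jasmine": 2+2+2 = 6 (expected 7)
Line 3: "each honeycomb sleeps": 1+3+1 = 5 ✓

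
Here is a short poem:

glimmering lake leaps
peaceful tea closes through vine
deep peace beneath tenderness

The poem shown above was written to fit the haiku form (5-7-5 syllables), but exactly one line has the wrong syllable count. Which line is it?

The third line

Line 1: glimmering(3) + lake(1) + leaps(1) = 5 ✓
Line 2: peaceful(2) + tea(1) + closes(2) + through(1) + vine(1) = 7 ✓
Line 3: deep(1) + peace(1) + beneath(2) + tenderness(3) = 7 (expected 5)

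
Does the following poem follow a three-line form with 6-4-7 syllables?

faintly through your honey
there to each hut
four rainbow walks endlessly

Line 1: faintly (2), through (1), your (1), honey (2) → 6 ✓
Line 2: there (1), to (1), each (1), hut (1) → 4 ✓
Line 3: four (1), rainbow (2), walks (1), endlessly (3) → 7 ✓

Yes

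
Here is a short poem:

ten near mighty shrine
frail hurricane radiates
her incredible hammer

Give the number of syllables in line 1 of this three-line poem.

Line 1: "ten near mighty shrine": 1+1+2+1 = 5

5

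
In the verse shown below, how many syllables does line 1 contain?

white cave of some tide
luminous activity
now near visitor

Line 1: "white cave of some tide": 1+1+1+1+1 = 5

5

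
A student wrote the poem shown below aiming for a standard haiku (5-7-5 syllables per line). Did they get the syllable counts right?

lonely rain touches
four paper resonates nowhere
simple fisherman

No

Line 1: "lonely rain touches": 2+1+2 = 5 ✓
Line 2: "four paper resonates nowhere": 1+2+3+2 = 8 (expected 7)
Line 3: "simple fisherman": 2+3 = 5 ✓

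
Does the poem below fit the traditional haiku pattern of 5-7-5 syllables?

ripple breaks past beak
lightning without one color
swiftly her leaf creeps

Yes

Line 1: ripple (2), breaks (1), past (1), beak (1) → 5 ✓
Line 2: lightning (2), without (2), one (1), color (2) → 7 ✓
Line 3: swiftly (2), her (1), leaf (1), creeps (1) → 5 ✓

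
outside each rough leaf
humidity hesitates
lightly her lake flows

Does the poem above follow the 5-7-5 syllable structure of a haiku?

Line 1: outside(2) + each(1) + rough(1) + leaf(1) = 5 ✓
Line 2: humidity(4) + hesitates(3) = 7 ✓
Line 3: lightly(2) + her(1) + lake(1) + flows(1) = 5 ✓

Yes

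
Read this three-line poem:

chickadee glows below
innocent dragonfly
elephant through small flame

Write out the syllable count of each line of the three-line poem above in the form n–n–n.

6–6–6

Line 1: "chickadee glows below": 3+1+2 = 6
Line 2: "innocent dragonfly": 3+3 = 6
Line 3: "elephant through small flame": 3+1+1+1 = 6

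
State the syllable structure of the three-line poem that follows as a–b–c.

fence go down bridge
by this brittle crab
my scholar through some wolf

Line 1: fence(1) + go(1) + down(1) + bridge(1) = 4
Line 2: by(1) + this(1) + brittle(2) + crab(1) = 5
Line 3: my(1) + scholar(2) + through(1) + some(1) + wolf(1) = 6

4–5–6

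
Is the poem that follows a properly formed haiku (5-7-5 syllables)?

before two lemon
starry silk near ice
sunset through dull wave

Line 1: before(2) + two(1) + lemon(2) = 5 ✓
Line 2: starry(2) + silk(1) + near(1) + ice(1) = 5 (expected 7)
Line 3: sunset(2) + through(1) + dull(1) + wave(1) = 5 ✓

No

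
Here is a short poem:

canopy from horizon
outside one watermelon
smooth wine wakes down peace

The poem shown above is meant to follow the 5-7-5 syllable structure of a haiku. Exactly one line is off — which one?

The first line

Line 1: canopy(3) + from(1) + horizon(3) = 7 (expected 5)
Line 2: outside(2) + one(1) + watermelon(4) = 7 ✓
Line 3: smooth(1) + wine(1) + wakes(1) + down(1) + peace(1) = 5 ✓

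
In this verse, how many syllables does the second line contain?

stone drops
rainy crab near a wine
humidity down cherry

6

The second line: rainy(2) + crab(1) + near(1) + a(1) + wine(1) = 6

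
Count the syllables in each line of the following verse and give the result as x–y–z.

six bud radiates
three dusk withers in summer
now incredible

5–7–5

Line 1: six (1), bud (1), radiates (3) → 5
Line 2: three (1), dusk (1), withers (2), in (1), summer (2) → 7
Line 3: now (1), incredible (4) → 5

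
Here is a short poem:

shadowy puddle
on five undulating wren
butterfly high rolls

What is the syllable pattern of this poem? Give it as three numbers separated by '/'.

Line 1: "shadowy puddle": 3+2 = 5
Line 2: "on five undulating wren": 1+1+4+1 = 7
Line 3: "butterfly high rolls": 3+1+1 = 5

5/7/5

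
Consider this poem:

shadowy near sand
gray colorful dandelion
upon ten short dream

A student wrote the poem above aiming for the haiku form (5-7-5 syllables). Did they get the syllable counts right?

No

Line 1: shadowy (3), near (1), sand (1) → 5 ✓
Line 2: gray (1), colorful (3), dandelion (4) → 8 (expected 7)
Line 3: upon (2), ten (1), short (1), dream (1) → 5 ✓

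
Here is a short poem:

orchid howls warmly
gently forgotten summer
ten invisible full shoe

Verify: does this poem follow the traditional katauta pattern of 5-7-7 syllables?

Yes

Line 1: orchid(2) + howls(1) + warmly(2) = 5 ✓
Line 2: gently(2) + forgotten(3) + summer(2) = 7 ✓
Line 3: ten(1) + invisible(4) + full(1) + shoe(1) = 7 ✓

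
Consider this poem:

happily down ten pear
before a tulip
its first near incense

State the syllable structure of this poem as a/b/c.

6/5/5

Line 1: "happily down ten pear": 3+1+1+1 = 6
Line 2: "before a tulip": 2+1+2 = 5
Line 3: "its first near incense": 1+1+1+2 = 5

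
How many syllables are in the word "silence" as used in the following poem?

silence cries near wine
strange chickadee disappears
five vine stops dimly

2

"silence" has 2 syllables.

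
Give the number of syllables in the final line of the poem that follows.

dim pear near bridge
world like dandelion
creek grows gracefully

5

The final line: "creek grows gracefully": 1+1+3 = 5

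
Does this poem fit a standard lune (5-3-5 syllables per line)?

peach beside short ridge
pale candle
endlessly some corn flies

No

Line 1: peach (1), beside (2), short (1), ridge (1) → 5 ✓
Line 2: pale (1), candle (2) → 3 ✓
Line 3: endlessly (3), some (1), corn (1), flies (1) → 6 (expected 5)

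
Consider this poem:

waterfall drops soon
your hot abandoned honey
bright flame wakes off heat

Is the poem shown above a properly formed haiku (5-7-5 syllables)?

Line 1: waterfall(3) + drops(1) + soon(1) = 5 ✓
Line 2: your(1) + hot(1) + abandoned(3) + honey(2) = 7 ✓
Line 3: bright(1) + flame(1) + wakes(1) + off(1) + heat(1) = 5 ✓

Yes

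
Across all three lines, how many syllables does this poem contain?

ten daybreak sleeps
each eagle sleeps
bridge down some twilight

13

Line 1: ten(1) + daybreak(2) + sleeps(1) = 4
Line 2: each(1) + eagle(2) + sleeps(1) = 4
Line 3: bridge(1) + down(1) + some(1) + twilight(2) = 5
Total: 4 + 4 + 5 = 13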